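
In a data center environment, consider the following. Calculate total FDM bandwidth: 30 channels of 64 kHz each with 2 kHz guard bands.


Given: 30 channels, 64 kHz each, guard = 2 kHz
Channel bandwidth = 30 * 64 = 1920 kHz
Guard bands = 29 gaps * 2 kHz = 58 kHz
Total = 1920 + 58 = 1978 kHz

1978


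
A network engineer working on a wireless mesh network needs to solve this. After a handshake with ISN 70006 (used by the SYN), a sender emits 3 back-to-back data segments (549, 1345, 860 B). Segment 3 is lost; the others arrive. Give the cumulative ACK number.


SYN uses sequence number 70006; first data byte = ISN + 1 = 70007.
Segment 1: SEQ = 70007, len = 549 B, covers [70007, 70555]
Segment 2: SEQ = 70556, len = 1345 B, covers [70556, 71900]
Segment 3: SEQ = 71901, len = 860 B, covers [71901, 72760] [LOST]
In-order data received: bytes [70007, 71900] (segments 1..2).
Segment 3 missing -> gap begins at byte 71901.
Cumulative ACK = next expected in-order byte = 70007 + 549 + 1345 = 71901

71901


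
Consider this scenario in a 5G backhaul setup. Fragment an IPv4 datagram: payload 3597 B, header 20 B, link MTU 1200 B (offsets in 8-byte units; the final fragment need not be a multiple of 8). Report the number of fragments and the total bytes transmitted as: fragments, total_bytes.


Max data per non-final fragment = floor((MTU - header)/8)*8 = floor((1200 - 20)/8)*8 = floor(1180/8)*8 = 1176 B
Final fragment needs no 8-byte alignment: it can carry up to MTU - header = 1180 B
Non-final fragments needed = ceil((payload - 1180) / 1176) = ceil(2417/1176) = ceil(2.0553) = 3
Number of fragments = 3 + 1 = 4
Fragment sizes (data): 3 * 1176 B + 69 B (last, 69 <= 1180 OK)
Total bytes sent = payload + n_frags * header = 3597 + 4*20 = 3597 + 80 = 3677 B

4, 3677


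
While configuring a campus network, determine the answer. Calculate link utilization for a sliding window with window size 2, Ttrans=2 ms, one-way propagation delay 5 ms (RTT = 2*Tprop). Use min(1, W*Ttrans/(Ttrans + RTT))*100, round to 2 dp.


Given: W = 2, Ttrans = 2 ms, RTT = 10 ms (= 2 * Tprop, Tprop = 5 ms)
Cycle time = Ttrans + RTT = 2 + 10 = 12 ms (first packet sent until its ACK returns)
W * Ttrans = 2 * 2 = 4 ms of sending per cycle
W * Ttrans / (Ttrans + RTT) = 4 / 12 = 0.333333
U = min(1, 0.333333) = 0.333333
U% = 33.33%

33.33


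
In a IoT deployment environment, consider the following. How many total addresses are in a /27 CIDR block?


Given: CIDR prefix /27
Host bits = 32 - 27 = 5
Total addresses = 2^5 = 32

32


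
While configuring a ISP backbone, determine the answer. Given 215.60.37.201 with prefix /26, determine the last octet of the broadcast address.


Given: IP = 215.60.37.201, prefix = /26
Host bits = 32 - 26 = 6
Network last octet = 201 AND mask = 192
Host part size = 2^6 - 1 = 63
Broadcast last octet = 192 OR 63 = 255

255


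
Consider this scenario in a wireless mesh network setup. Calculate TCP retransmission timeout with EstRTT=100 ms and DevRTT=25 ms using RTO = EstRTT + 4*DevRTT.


Given: EstRTT = 100 ms, DevRTT = 25 ms
Timeout = EstRTT + 4 * DevRTT
4 * DevRTT = 4 * 25 = 100
Timeout = 100 + 100 = 200 ms

200


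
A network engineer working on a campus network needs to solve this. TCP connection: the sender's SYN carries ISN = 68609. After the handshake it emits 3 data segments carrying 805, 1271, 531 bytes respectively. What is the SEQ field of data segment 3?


The SYN occupies sequence number ISN = 68609, so the first data byte is ISN + 1 = 68610.
SEQ of data segment i = (ISN + 1) + sum of payload sizes of segments 1..i-1.
Segment 1: SEQ = 68610, payload = 805 bytes
Segment 2: SEQ = 69415, payload = 1271 bytes
Segment 3: SEQ = 70686, payload = 531 bytes
SEQ of segment 3 = 68610 + 805 + 1271 = 70686

70686


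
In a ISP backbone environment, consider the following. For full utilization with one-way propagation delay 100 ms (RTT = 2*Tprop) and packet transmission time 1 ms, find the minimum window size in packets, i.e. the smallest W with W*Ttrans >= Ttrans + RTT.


Given: Ttrans = 1 ms, RTT = 200 ms (= 2 * Tprop, Tprop = 100 ms)
Time until first ACK returns = Ttrans + RTT = 1 + 200 = 201 ms
Need W * Ttrans >= Ttrans + RTT  ->  W >= (Ttrans + RTT) / Ttrans
(Ttrans + RTT) / Ttrans = 201 / 1 = 201
W_min = ceil(201) = 201

201


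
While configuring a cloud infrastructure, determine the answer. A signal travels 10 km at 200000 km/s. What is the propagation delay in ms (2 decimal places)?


Given: distance = 10 km, speed = 200000 km/s
Delay = distance / speed = 10 / 200000 seconds
Delay in ms = 10 * 1000 / 200000
Delay = 0.0500 ms
Rounded to 2 dp = 0.05 ms

0.05


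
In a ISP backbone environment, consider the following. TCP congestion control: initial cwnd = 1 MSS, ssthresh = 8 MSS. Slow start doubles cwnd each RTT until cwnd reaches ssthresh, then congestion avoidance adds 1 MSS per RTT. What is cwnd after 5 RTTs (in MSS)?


RTT 0: cwnd = 1 MSS (initial)
RTT 1: cwnd = 2 MSS (slow start, doubled)
RTT 2: cwnd = 4 MSS (slow start, doubled)
RTT 3: cwnd = 8 MSS (slow start, doubled)
RTT 4: cwnd = 9 MSS (congestion avoidance, +1)
RTT 5: cwnd = 10 MSS (congestion avoidance, +1)

10


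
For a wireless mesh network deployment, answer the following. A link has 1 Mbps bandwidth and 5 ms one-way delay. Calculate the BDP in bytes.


Given: bandwidth = 1 Mbps, delay = 5 ms
BDP in bits = 1 * 10^6 * 5 / 1000
BDP in bits = 5000
BDP in bytes = 5000 / 8 = 625

625


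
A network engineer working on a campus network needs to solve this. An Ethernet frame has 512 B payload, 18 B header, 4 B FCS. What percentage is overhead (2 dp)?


Given: payload = 512 B, header = 18 B, trailer = 4 B
Overhead bytes = header + trailer = 18 + 4 = 22
Total frame = payload + overhead = 512 + 22 = 534
Overhead % = 22 / 534 * 100 = 4.1199% -> 4.12% (2 dp)

4.12


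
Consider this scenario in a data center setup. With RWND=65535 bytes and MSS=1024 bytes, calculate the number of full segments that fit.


Given: RWND = 65535 bytes, MSS = 1024 bytes
Full segments = floor(RWND / MSS)
Full segments = floor(65535 / 1024)
Full segments = floor(63.999) = 63

63


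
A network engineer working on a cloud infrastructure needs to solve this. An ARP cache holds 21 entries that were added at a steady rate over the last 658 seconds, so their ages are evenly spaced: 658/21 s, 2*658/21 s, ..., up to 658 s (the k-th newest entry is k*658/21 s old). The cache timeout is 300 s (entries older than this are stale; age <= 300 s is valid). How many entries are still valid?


Ages are k * 658/21 s for k = 1..21 (spacing = 31.3333 s).
Entry k is valid iff k * 658/21 <= 300 iff k <= 21 * 300 / 658 = 9.5745
n_valid = floor(9.5745) = 9
(n_stale = 21 - 9 = 12)

9


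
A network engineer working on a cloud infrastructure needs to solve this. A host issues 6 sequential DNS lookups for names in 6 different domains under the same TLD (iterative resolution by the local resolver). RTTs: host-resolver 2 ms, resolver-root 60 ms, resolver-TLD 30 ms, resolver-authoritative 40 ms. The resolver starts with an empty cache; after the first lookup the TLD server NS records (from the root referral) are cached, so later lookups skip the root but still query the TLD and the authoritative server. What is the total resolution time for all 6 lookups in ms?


Lookup 1 (cold cache): local + root + TLD + auth = 2 + 60 + 30 + 40 = 132 ms
Lookups 2..6 (TLD NS cached -> skip root; new domain -> still ask TLD and auth): local + TLD + auth = 2 + 30 + 40 = 72 ms each
Remaining 5 lookups: 5 * 72 = 360 ms
Total = 132 + 360 = 492 ms

492


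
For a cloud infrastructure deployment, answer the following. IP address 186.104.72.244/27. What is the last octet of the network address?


Given: IP = 186.104.72.244, prefix = /27
Subnet mask = 255.255.255.224
Last octet of IP: 244
Last octet of mask: 224
Network last octet = 244 AND 224 = 224

224


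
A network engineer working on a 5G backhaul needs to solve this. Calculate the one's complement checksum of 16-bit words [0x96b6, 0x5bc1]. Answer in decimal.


Given words: [0x96b6, 0x5bc1]
Step 1: Sum all words
Raw sum = 38582 + 23489 = 62071
One's complement = ~62071 & 0xFFFF = 3464

3464


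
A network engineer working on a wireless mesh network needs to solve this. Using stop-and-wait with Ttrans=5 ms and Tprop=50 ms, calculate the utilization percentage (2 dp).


Given: Ttrans = 5 ms, Tprop = 50 ms
RTT = 2 * Tprop = 2 * 50 = 100 ms
U = Ttrans / (Ttrans + RTT)
U = 5 / (5 + 100)
U = 5 / 105 = 0.047619
U% = 4.76%

4.76


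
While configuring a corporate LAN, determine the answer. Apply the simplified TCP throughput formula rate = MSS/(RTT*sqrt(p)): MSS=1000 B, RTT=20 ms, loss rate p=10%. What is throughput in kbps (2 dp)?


Given: MSS = 1000 bytes, RTT = 20 ms, loss = 10%
RTT in seconds = 20 / 1000 = 0.02
Loss rate = 10% = 0.1
sqrt(loss) = sqrt(0.1) = 0.316227766017
Throughput (bytes/s) = 1000 / (0.02 * 0.316227766017) = 158113.8830
Throughput (kbps) = 158113.8830 * 8 / 1000 = 1264.911064 -> 1264.91 kbps (2 dp)

1264.91


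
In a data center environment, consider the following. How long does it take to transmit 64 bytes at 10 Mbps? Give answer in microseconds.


Given: packet = 64 bytes, bandwidth = 10 Mbps
Packet in bits = 64 * 8 = 512 bits
Bandwidth = 10 * 10^6 = 10000000 bps
Time = 512 / 10000000 seconds
Time in us = 512 * 10^6 / 10000000 = 51.2

51.2


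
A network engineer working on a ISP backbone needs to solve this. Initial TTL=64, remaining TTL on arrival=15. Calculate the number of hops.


Given: initial TTL = 64, received TTL = 15
Hops = initial TTL - received TTL
Hops = 64 - 15 = 49

49


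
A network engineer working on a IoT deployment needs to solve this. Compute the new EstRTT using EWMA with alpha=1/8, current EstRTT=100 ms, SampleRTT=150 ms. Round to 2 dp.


Given: EstRTT = 100 ms, SampleRTT = 150 ms, alpha = 1/8
New EstRTT = (1 - alpha) * EstRTT + alpha * SampleRTT
(7/8) * 100 = 87.5
(1/8) * 150 = 18.75
New EstRTT = 87.5 + 18.75 = 106.25 ms -> 106.25 ms (2 dp)

106.25


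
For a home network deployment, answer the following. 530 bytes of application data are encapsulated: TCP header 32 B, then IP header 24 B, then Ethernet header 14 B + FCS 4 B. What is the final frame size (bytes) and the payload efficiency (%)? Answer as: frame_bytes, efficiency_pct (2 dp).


TCP segment = 530 + 32 = 562 B
IP packet = 562 + 24 = 586 B
Ethernet frame = 586 + 14 + 4 = 604 B
Efficiency = app / frame = 530 / 604 = 0.877483 = 87.7483% -> 87.75% (2 dp)

604, 87.75


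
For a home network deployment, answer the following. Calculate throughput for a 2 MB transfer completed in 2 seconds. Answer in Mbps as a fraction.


Given: file = 2 MB, time = 2 s
File in Mb = 2 * 8 = 16 Mb
Throughput = 16 / 2 Mbps
Throughput = 8 Mbps

8


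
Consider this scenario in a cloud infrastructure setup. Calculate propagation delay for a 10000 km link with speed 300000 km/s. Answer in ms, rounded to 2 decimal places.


Given: distance = 10000 km, speed = 300000 km/s
Delay = distance / speed = 10000 / 300000 seconds
Delay in ms = 10000 * 1000 / 300000
Delay = 33.3333 ms
Rounded to 2 dp = 33.33 ms

33.33


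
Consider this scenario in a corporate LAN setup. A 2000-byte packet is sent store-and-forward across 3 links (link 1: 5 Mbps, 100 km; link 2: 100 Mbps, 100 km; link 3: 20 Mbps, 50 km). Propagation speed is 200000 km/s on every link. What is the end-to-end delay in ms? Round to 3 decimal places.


Packet = 2000 bytes = 16000 bits. Store-and-forward: sum (t_trans + t_prop) per link.
Link 1: t_trans = 16000/(5*10^6) s = 3.2000 ms; t_prop = 100/200000 s = 0.5000 ms; subtotal = 3.7000 ms
Link 2: t_trans = 16000/(100*10^6) s = 0.1600 ms; t_prop = 100/200000 s = 0.5000 ms; subtotal = 0.6600 ms
Link 3: t_trans = 16000/(20*10^6) s = 0.8000 ms; t_prop = 50/200000 s = 0.2500 ms; subtotal = 1.0500 ms
End-to-end = 3.7000 + 0.6600 + 1.0500 = 5.4100 ms -> 5.410 ms (3 dp)

5.410


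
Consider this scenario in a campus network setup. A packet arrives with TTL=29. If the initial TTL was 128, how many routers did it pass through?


Given: initial TTL = 128, received TTL = 29
Hops = initial TTL - received TTL
Hops = 128 - 29 = 99

99


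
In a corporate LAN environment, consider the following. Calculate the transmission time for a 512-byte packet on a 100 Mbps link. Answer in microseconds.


Given: packet = 512 bytes, bandwidth = 100 Mbps
Packet in bits = 512 * 8 = 4096 bits
Bandwidth = 100 * 10^6 = 100000000 bps
Time = 4096 / 100000000 seconds
Time in us = 4096 * 10^6 / 100000000 = 40.96

40.96


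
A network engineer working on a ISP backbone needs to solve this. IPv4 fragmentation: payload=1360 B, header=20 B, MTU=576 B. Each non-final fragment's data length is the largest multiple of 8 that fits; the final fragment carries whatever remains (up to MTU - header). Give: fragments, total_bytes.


Max data per non-final fragment = floor((MTU - header)/8)*8 = floor((576 - 20)/8)*8 = floor(556/8)*8 = 552 B
Final fragment needs no 8-byte alignment: it can carry up to MTU - header = 556 B
Non-final fragments needed = ceil((payload - 556) / 552) = ceil(804/552) = ceil(1.4565) = 2
Number of fragments = 2 + 1 = 3
Fragment sizes (data): 2 * 552 B + 256 B (last, 256 <= 556 OK)
Total bytes sent = payload + n_frags * header = 1360 + 3*20 = 1360 + 60 = 1420 B

3, 1420


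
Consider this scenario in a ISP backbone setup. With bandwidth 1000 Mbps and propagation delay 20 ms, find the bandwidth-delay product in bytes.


Given: bandwidth = 1000 Mbps, delay = 20 ms
BDP in bits = 1000 * 10^6 * 20 / 1000
BDP in bits = 20000000
BDP in bytes = 20000000 / 8 = 2500000

2500000


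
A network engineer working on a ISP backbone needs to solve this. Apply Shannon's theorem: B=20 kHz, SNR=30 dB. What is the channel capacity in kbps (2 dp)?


Given: B = 20 kHz, SNR = 30 dB
SNR linear = 10^(30/10) = 1000
1 + SNR = 1001
log2(1001) = 9.9672262588
C = 20 * 1000 * 9.9672262588 = 199344.5252 bps
C = 199.344525 kbps -> 199.34 kbps (2 dp)

199.34


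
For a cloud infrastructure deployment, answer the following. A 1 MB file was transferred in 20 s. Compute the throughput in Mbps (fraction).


Given: file = 1 MB, time = 20 s
File in Mb = 1 * 8 = 8 Mb
Throughput = 8 / 20 Mbps
Throughput = 2/5 Mbps

2/5


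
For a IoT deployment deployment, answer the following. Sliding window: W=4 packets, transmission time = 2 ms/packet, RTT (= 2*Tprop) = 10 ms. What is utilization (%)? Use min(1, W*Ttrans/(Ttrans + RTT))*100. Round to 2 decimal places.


Given: W = 4, Ttrans = 2 ms, RTT = 10 ms (= 2 * Tprop, Tprop = 5 ms)
Cycle time = Ttrans + RTT = 2 + 10 = 12 ms (first packet sent until its ACK returns)
W * Ttrans = 4 * 2 = 8 ms of sending per cycle
W * Ttrans / (Ttrans + RTT) = 8 / 12 = 0.666667
U = min(1, 0.666667) = 0.666667
U% = 66.67%

66.67


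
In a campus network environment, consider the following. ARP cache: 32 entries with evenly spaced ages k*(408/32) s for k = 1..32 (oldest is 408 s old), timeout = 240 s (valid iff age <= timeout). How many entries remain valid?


Ages are k * 408/32 s for k = 1..32 (spacing = 12.7500 s).
Entry k is valid iff k * 408/32 <= 240 iff k <= 32 * 240 / 408 = 18.8235
n_valid = floor(18.8235) = 18
(n_stale = 32 - 18 = 14)

18


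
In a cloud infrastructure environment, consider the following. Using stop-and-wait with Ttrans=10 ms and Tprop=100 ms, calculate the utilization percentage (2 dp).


Given: Ttrans = 10 ms, Tprop = 100 ms
RTT = 2 * Tprop = 2 * 100 = 200 ms
U = Ttrans / (Ttrans + RTT)
U = 10 / (10 + 200)
U = 10 / 210 = 0.047619
U% = 4.76%

4.76


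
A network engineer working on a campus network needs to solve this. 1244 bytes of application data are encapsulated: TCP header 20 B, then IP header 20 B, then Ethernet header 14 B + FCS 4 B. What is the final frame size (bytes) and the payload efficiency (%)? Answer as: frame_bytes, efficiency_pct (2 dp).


TCP segment = 1244 + 20 = 1264 B
IP packet = 1264 + 20 = 1284 B
Ethernet frame = 1284 + 14 + 4 = 1302 B
Efficiency = app / frame = 1244 / 1302 = 0.955453 = 95.5453% -> 95.55% (2 dp)

1302, 95.55


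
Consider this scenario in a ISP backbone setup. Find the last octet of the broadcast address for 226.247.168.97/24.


Given: IP = 226.247.168.97, prefix = /24
Host bits = 32 - 24 = 8
Network last octet = 97 AND mask = 0
Host part size = 2^8 - 1 = 255
Broadcast last octet = 0 OR 255 = 255

255


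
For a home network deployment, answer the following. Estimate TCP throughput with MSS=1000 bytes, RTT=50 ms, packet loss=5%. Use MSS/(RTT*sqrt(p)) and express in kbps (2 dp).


Given: MSS = 1000 bytes, RTT = 50 ms, loss = 5%
RTT in seconds = 50 / 1000 = 0.05
Loss rate = 5% = 0.05
sqrt(loss) = sqrt(0.05) = 0.223606797750
Throughput (bytes/s) = 1000 / (0.05 * 0.223606797750) = 89442.7191
Throughput (kbps) = 89442.7191 * 8 / 1000 = 715.541753 -> 715.54 kbps (2 dp)

715.54


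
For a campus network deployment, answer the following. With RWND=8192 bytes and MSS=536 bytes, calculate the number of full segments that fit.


Given: RWND = 8192 bytes, MSS = 536 bytes
Full segments = floor(RWND / MSS)
Full segments = floor(8192 / 536)
Full segments = floor(15.2836) = 15

15


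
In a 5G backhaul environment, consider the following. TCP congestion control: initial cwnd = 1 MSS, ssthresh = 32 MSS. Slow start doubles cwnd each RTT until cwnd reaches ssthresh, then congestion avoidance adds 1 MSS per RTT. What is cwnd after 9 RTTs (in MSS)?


RTT 0: cwnd = 1 MSS (initial)
RTT 1: cwnd = 2 MSS (slow start, doubled)
RTT 2: cwnd = 4 MSS (slow start, doubled)
RTT 3: cwnd = 8 MSS (slow start, doubled)
RTT 4: cwnd = 16 MSS (slow start, doubled)
RTT 5: cwnd = 32 MSS (slow start, doubled)
RTT 6: cwnd = 33 MSS (congestion avoidance, +1)
RTT 7: cwnd = 34 MSS (congestion avoidance, +1)
RTT 8: cwnd = 35 MSS (congestion avoidance, +1)
RTT 9: cwnd = 36 MSS (congestion avoidance, +1)

36


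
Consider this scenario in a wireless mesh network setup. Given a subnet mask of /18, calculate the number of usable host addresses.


Given: subnet mask /18
Host bits = 32 - 18 = 14
Total addresses = 2^14 = 16384
Usable hosts = 16384 - 2 (network + broadcast) = 16382

16382


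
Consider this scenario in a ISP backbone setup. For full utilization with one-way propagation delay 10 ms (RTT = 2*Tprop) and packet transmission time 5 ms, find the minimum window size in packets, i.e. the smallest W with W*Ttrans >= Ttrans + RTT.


Given: Ttrans = 5 ms, RTT = 20 ms (= 2 * Tprop, Tprop = 10 ms)
Time until first ACK returns = Ttrans + RTT = 5 + 20 = 25 ms
Need W * Ttrans >= Ttrans + RTT  ->  W >= (Ttrans + RTT) / Ttrans
(Ttrans + RTT) / Ttrans = 25 / 5 = 5
W_min = ceil(5) = 5

5


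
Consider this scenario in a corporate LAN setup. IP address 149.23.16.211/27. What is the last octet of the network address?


Given: IP = 149.23.16.211, prefix = /27
Subnet mask = 255.255.255.224
Last octet of IP: 211
Last octet of mask: 224
Network last octet = 211 AND 224 = 192

192


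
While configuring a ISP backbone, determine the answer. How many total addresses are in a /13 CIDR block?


Given: CIDR prefix /13
Host bits = 32 - 13 = 19
Total addresses = 2^19 = 524288

524288


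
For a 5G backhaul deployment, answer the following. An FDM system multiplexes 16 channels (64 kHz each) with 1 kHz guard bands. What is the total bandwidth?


Given: 16 channels, 64 kHz each, guard = 1 kHz
Channel bandwidth = 16 * 64 = 1024 kHz
Guard bands = 15 gaps * 1 kHz = 15 kHz
Total = 1024 + 15 = 1039 kHz

1039


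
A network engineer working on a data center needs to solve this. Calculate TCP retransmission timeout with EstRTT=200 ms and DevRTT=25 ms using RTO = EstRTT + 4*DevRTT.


Given: EstRTT = 200 ms, DevRTT = 25 ms
Timeout = EstRTT + 4 * DevRTT
4 * DevRTT = 4 * 25 = 100
Timeout = 200 + 100 = 300 ms

300


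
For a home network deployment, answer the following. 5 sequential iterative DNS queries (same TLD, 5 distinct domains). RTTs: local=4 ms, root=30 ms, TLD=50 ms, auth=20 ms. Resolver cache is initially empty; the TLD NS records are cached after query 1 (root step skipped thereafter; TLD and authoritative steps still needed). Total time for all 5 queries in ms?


Lookup 1 (cold cache): local + root + TLD + auth = 4 + 30 + 50 + 20 = 104 ms
Lookups 2..5 (TLD NS cached -> skip root; new domain -> still ask TLD and auth): local + TLD + auth = 4 + 50 + 20 = 74 ms each
Remaining 4 lookups: 4 * 74 = 296 ms
Total = 104 + 296 = 400 ms

400


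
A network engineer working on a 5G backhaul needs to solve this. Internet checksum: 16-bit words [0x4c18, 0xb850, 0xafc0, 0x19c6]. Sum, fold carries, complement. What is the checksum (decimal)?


Given words: [0x4c18, 0xb850, 0xafc0, 0x19c6]
Step 1: Sum all words
Raw sum = 19480 + 47184 + 44992 + 6598 = 118254
Step 2: Fold carry: (52718 + 1) = 52719
One's complement = ~52719 & 0xFFFF = 12816

12816


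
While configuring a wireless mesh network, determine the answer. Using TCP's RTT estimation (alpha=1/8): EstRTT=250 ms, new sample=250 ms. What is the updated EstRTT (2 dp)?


Given: EstRTT = 250 ms, SampleRTT = 250 ms, alpha = 1/8
New EstRTT = (1 - alpha) * EstRTT + alpha * SampleRTT
(7/8) * 250 = 218.75
(1/8) * 250 = 31.25
New EstRTT = 218.75 + 31.25 = 250 ms -> 250.00 ms (2 dp)

250.00


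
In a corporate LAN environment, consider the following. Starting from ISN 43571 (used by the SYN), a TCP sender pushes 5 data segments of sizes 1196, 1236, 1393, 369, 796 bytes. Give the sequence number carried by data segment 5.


The SYN occupies sequence number ISN = 43571, so the first data byte is ISN + 1 = 43572.
SEQ of data segment i = (ISN + 1) + sum of payload sizes of segments 1..i-1.
Segment 1: SEQ = 43572, payload = 1196 bytes
Segment 2: SEQ = 44768, payload = 1236 bytes
Segment 3: SEQ = 46004, payload = 1393 bytes
Segment 4: SEQ = 47397, payload = 369 bytes
Segment 5: SEQ = 47766, payload = 796 bytes
SEQ of segment 5 = 43572 + 1196 + 1236 + 1393 + 369 = 47766

47766


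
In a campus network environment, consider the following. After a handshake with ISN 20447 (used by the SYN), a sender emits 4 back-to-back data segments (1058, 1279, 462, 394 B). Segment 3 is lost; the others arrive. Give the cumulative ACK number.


SYN uses sequence number 20447; first data byte = ISN + 1 = 20448.
Segment 1: SEQ = 20448, len = 1058 B, covers [20448, 21505]
Segment 2: SEQ = 21506, len = 1279 B, covers [21506, 22784]
Segment 3: SEQ = 22785, len = 462 B, covers [22785, 23246] [LOST]
Segment 4: SEQ = 23247, len = 394 B, covers [23247, 23640]
In-order data received: bytes [20448, 22784] (segments 1..2).
Segment 3 missing -> gap begins at byte 22785; later segments buffered out of order.
Cumulative ACK = next expected in-order byte = 20448 + 1058 + 1279 = 22785

22785


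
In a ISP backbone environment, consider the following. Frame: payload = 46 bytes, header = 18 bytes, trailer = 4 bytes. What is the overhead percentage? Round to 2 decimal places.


Given: payload = 46 B, header = 18 B, trailer = 4 B
Overhead bytes = header + trailer = 18 + 4 = 22
Total frame = payload + overhead = 46 + 22 = 68
Overhead % = 22 / 68 * 100 = 32.3529% -> 32.35% (2 dp)

32.35


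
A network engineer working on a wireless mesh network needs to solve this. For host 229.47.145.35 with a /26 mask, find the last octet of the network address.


Given: IP = 229.47.145.35, prefix = /26
Subnet mask = 255.255.255.192
Last octet of IP: 35
Last octet of mask: 192
Network last octet = 35 AND 192 = 0

0


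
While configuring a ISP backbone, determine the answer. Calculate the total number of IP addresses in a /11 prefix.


Given: CIDR prefix /11
Host bits = 32 - 11 = 21
Total addresses = 2^21 = 2097152

2097152


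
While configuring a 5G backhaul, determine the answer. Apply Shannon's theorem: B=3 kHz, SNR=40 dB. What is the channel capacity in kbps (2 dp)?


Given: B = 3 kHz, SNR = 40 dB
SNR linear = 10^(40/10) = 10000
1 + SNR = 10001
log2(10001) = 13.2878566418
C = 3 * 1000 * 13.2878566418 = 39863.5699 bps
C = 39.863570 kbps -> 39.86 kbps (2 dp)

39.86


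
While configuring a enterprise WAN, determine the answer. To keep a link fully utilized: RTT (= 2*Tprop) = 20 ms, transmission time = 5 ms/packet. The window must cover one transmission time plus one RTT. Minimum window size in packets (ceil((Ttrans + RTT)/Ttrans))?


Given: Ttrans = 5 ms, RTT = 20 ms (= 2 * Tprop, Tprop = 10 ms)
Time until first ACK returns = Ttrans + RTT = 5 + 20 = 25 ms
Need W * Ttrans >= Ttrans + RTT  ->  W >= (Ttrans + RTT) / Ttrans
(Ttrans + RTT) / Ttrans = 25 / 5 = 5
W_min = ceil(5) = 5

5


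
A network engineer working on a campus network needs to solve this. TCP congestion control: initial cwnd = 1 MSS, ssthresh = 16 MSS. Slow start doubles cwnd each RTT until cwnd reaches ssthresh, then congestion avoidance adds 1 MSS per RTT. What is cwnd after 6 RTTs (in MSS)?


RTT 0: cwnd = 1 MSS (initial)
RTT 1: cwnd = 2 MSS (slow start, doubled)
RTT 2: cwnd = 4 MSS (slow start, doubled)
RTT 3: cwnd = 8 MSS (slow start, doubled)
RTT 4: cwnd = 16 MSS (slow start, doubled)
RTT 5: cwnd = 17 MSS (congestion avoidance, +1)
RTT 6: cwnd = 18 MSS (congestion avoidance, +1)

18


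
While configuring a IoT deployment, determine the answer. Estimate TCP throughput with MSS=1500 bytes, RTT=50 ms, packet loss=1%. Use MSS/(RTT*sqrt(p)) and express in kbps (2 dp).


Given: MSS = 1500 bytes, RTT = 50 ms, loss = 1%
RTT in seconds = 50 / 1000 = 0.05
Loss rate = 1% = 0.01
sqrt(loss) = sqrt(0.01) = 0.1
Throughput (bytes/s) = 1500 / (0.05 * 0.1) = 300000.0000
Throughput (kbps) = 300000.0000 * 8 / 1000 = 2400.000000 -> 2400.00 kbps (2 dp)

2400.00


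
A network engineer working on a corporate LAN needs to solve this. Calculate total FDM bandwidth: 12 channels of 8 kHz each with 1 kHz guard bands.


Given: 12 channels, 8 kHz each, guard = 1 kHz
Channel bandwidth = 12 * 8 = 96 kHz
Guard bands = 11 gaps * 1 kHz = 11 kHz
Total = 96 + 11 = 107 kHz

107


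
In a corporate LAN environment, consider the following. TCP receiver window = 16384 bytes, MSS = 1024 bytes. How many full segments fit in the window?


Given: RWND = 16384 bytes, MSS = 1024 bytes
Full segments = floor(RWND / MSS)
Full segments = floor(16384 / 1024)
Full segments = floor(16.0) = 16

16


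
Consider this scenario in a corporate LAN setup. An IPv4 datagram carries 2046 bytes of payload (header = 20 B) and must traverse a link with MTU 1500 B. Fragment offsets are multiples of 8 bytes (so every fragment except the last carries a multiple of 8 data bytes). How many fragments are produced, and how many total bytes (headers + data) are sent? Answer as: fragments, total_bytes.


Max data per non-final fragment = floor((MTU - header)/8)*8 = floor((1500 - 20)/8)*8 = floor(1480/8)*8 = 1480 B
Final fragment needs no 8-byte alignment: it can carry up to MTU - header = 1480 B
Non-final fragments needed = ceil((payload - 1480) / 1480) = ceil(566/1480) = ceil(0.3824) = 1
Number of fragments = 1 + 1 = 2
Fragment sizes (data): 1 * 1480 B + 566 B (last, 566 <= 1480 OK)
Total bytes sent = payload + n_frags * header = 2046 + 2*20 = 2046 + 40 = 2086 B

2, 2086


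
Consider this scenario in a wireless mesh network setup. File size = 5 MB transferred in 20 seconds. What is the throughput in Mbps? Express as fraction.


Given: file = 5 MB, time = 20 s
File in Mb = 5 * 8 = 40 Mb
Throughput = 40 / 20 Mbps
Throughput = 2 Mbps

2


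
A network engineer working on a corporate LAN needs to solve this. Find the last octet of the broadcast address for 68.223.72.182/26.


Given: IP = 68.223.72.182, prefix = /26
Host bits = 32 - 26 = 6
Network last octet = 182 AND mask = 128
Host part size = 2^6 - 1 = 63
Broadcast last octet = 128 OR 63 = 191

191


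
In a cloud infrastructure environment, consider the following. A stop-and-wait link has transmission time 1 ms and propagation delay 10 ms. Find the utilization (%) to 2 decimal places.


Given: Ttrans = 1 ms, Tprop = 10 ms
RTT = 2 * Tprop = 2 * 10 = 20 ms
U = Ttrans / (Ttrans + RTT)
U = 1 / (1 + 20)
U = 1 / 21 = 0.047619
U% = 4.76%

4.76


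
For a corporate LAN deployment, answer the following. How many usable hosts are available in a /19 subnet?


Given: subnet mask /19
Host bits = 32 - 19 = 13
Total addresses = 2^13 = 8192
Usable hosts = 8192 - 2 (network + broadcast) = 8190

8190


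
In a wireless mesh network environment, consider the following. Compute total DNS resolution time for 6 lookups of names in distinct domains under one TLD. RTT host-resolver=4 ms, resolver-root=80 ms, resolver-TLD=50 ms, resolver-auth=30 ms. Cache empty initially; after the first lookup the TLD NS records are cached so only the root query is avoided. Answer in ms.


Lookup 1 (cold cache): local + root + TLD + auth = 4 + 80 + 50 + 30 = 164 ms
Lookups 2..6 (TLD NS cached -> skip root; new domain -> still ask TLD and auth): local + TLD + auth = 4 + 50 + 30 = 84 ms each
Remaining 5 lookups: 5 * 84 = 420 ms
Total = 164 + 420 = 584 ms

584


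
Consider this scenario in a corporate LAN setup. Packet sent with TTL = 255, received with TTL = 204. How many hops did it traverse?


Given: initial TTL = 255, received TTL = 204
Hops = initial TTL - received TTL
Hops = 255 - 204 = 51

51


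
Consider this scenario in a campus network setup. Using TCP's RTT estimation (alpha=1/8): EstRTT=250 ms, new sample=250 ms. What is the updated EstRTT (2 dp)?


Given: EstRTT = 250 ms, SampleRTT = 250 ms, alpha = 1/8
New EstRTT = (1 - alpha) * EstRTT + alpha * SampleRTT
(7/8) * 250 = 218.75
(1/8) * 250 = 31.25
New EstRTT = 218.75 + 31.25 = 250 ms -> 250.00 ms (2 dp)

250.00


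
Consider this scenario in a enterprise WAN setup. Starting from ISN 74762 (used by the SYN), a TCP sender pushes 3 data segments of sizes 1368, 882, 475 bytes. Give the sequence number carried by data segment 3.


The SYN occupies sequence number ISN = 74762, so the first data byte is ISN + 1 = 74763.
SEQ of data segment i = (ISN + 1) + sum of payload sizes of segments 1..i-1.
Segment 1: SEQ = 74763, payload = 1368 bytes
Segment 2: SEQ = 76131, payload = 882 bytes
Segment 3: SEQ = 77013, payload = 475 bytes
SEQ of segment 3 = 74763 + 1368 + 882 = 77013

77013


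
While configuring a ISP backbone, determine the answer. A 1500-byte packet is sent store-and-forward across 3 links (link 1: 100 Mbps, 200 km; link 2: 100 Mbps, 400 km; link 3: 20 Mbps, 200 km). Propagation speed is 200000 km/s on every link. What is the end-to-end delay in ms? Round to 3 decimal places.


Packet = 1500 bytes = 12000 bits. Store-and-forward: sum (t_trans + t_prop) per link.
Link 1: t_trans = 12000/(100*10^6) s = 0.1200 ms; t_prop = 200/200000 s = 1.0000 ms; subtotal = 1.1200 ms
Link 2: t_trans = 12000/(100*10^6) s = 0.1200 ms; t_prop = 400/200000 s = 2.0000 ms; subtotal = 2.1200 ms
Link 3: t_trans = 12000/(20*10^6) s = 0.6000 ms; t_prop = 200/200000 s = 1.0000 ms; subtotal = 1.6000 ms
End-to-end = 1.1200 + 2.1200 + 1.6000 = 4.8400 ms -> 4.840 ms (3 dp)

4.840


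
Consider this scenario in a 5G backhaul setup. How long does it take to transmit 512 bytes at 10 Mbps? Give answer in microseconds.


Given: packet = 512 bytes, bandwidth = 10 Mbps
Packet in bits = 512 * 8 = 4096 bits
Bandwidth = 10 * 10^6 = 10000000 bps
Time = 4096 / 10000000 seconds
Time in us = 4096 * 10^6 / 10000000 = 409.6

409.6


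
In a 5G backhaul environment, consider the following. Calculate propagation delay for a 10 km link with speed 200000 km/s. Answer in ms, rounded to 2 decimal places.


Given: distance = 10 km, speed = 200000 km/s
Delay = distance / speed = 10 / 200000 seconds
Delay in ms = 10 * 1000 / 200000
Delay = 0.0500 ms
Rounded to 2 dp = 0.05 ms

0.05


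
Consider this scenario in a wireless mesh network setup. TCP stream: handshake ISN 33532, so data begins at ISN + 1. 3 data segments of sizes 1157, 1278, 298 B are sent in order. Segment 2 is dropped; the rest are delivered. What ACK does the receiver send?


SYN uses sequence number 33532; first data byte = ISN + 1 = 33533.
Segment 1: SEQ = 33533, len = 1157 B, covers [33533, 34689]
Segment 2: SEQ = 34690, len = 1278 B, covers [34690, 35967] [LOST]
Segment 3: SEQ = 35968, len = 298 B, covers [35968, 36265]
In-order data received: bytes [33533, 34689] (segments 1..1).
Segment 2 missing -> gap begins at byte 34690; later segments buffered out of order.
Cumulative ACK = next expected in-order byte = 33533 + 1157 = 34690

34690


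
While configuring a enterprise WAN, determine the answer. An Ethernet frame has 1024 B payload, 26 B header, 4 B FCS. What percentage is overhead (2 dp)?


Given: payload = 1024 B, header = 26 B, trailer = 4 B
Overhead bytes = header + trailer = 26 + 4 = 30
Total frame = payload + overhead = 1024 + 30 = 1054
Overhead % = 30 / 1054 * 100 = 2.8463% -> 2.85% (2 dp)

2.85


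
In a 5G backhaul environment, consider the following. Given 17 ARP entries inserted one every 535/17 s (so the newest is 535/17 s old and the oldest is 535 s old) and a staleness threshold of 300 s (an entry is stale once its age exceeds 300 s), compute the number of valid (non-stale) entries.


Ages are k * 535/17 s for k = 1..17 (spacing = 31.4706 s).
Entry k is valid iff k * 535/17 <= 300 iff k <= 17 * 300 / 535 = 9.5327
n_valid = floor(9.5327) = 9
(n_stale = 17 - 9 = 8)

9


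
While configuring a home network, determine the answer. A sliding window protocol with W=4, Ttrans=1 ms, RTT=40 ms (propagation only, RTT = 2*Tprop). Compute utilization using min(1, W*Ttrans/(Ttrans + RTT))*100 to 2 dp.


Given: W = 4, Ttrans = 1 ms, RTT = 40 ms (= 2 * Tprop, Tprop = 20 ms)
Cycle time = Ttrans + RTT = 1 + 40 = 41 ms (first packet sent until its ACK returns)
W * Ttrans = 4 * 1 = 4 ms of sending per cycle
W * Ttrans / (Ttrans + RTT) = 4 / 41 = 0.097561
U = min(1, 0.097561) = 0.097561
U% = 9.76%

9.76


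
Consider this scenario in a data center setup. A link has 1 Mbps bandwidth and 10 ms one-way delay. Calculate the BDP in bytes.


Given: bandwidth = 1 Mbps, delay = 10 ms
BDP in bits = 1 * 10^6 * 10 / 1000
BDP in bits = 10000
BDP in bytes = 10000 / 8 = 1250

1250


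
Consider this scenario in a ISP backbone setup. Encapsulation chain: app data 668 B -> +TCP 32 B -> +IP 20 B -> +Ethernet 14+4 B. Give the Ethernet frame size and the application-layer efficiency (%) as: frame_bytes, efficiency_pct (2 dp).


TCP segment = 668 + 32 = 700 B
IP packet = 700 + 20 = 720 B
Ethernet frame = 720 + 14 + 4 = 738 B
Efficiency = app / frame = 668 / 738 = 0.905149 = 90.5149% -> 90.51% (2 dp)

738, 90.51


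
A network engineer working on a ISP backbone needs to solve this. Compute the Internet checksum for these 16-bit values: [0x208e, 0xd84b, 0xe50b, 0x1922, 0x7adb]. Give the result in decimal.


Given words: [0x208e, 0xd84b, 0xe50b, 0x1922, 0x7adb]
Step 1: Sum all words
Raw sum = 8334 + 55371 + 58635 + 6434 + 31451 = 160225
Step 2: Fold carry: (29153 + 2) = 29155
One's complement = ~29155 & 0xFFFF = 36380

36380


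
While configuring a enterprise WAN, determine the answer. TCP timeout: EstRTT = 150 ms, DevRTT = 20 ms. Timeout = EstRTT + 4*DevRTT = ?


Given: EstRTT = 150 ms, DevRTT = 20 ms
Timeout = EstRTT + 4 * DevRTT
4 * DevRTT = 4 * 20 = 80
Timeout = 150 + 80 = 230 ms

230


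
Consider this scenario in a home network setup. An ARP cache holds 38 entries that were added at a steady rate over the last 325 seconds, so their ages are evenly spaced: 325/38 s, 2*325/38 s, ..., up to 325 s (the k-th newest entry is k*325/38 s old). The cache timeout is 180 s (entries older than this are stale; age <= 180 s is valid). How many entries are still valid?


Ages are k * 325/38 s for k = 1..38 (spacing = 8.5526 s).
Entry k is valid iff k * 325/38 <= 180 iff k <= 38 * 180 / 325 = 21.0462
n_valid = floor(21.0462) = 21
(n_stale = 38 - 21 = 17)

21


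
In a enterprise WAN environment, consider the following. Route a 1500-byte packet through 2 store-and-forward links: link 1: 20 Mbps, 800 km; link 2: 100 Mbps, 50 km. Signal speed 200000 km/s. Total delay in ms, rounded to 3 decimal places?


Packet = 1500 bytes = 12000 bits. Store-and-forward: sum (t_trans + t_prop) per link.
Link 1: t_trans = 12000/(20*10^6) s = 0.6000 ms; t_prop = 800/200000 s = 4.0000 ms; subtotal = 4.6000 ms
Link 2: t_trans = 12000/(100*10^6) s = 0.1200 ms; t_prop = 50/200000 s = 0.2500 ms; subtotal = 0.3700 ms
End-to-end = 4.6000 + 0.3700 = 4.9700 ms -> 4.970 ms (3 dp)

4.970


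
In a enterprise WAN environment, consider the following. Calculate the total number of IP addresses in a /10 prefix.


Given: CIDR prefix /10
Host bits = 32 - 10 = 22
Total addresses = 2^22 = 4194304

4194304


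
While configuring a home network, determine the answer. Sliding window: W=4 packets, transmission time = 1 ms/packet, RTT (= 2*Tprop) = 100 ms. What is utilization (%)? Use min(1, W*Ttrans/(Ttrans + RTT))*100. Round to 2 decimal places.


Given: W = 4, Ttrans = 1 ms, RTT = 100 ms (= 2 * Tprop, Tprop = 50 ms)
Cycle time = Ttrans + RTT = 1 + 100 = 101 ms (first packet sent until its ACK returns)
W * Ttrans = 4 * 1 = 4 ms of sending per cycle
W * Ttrans / (Ttrans + RTT) = 4 / 101 = 0.039604
U = min(1, 0.039604) = 0.039604
U% = 3.96%

3.96


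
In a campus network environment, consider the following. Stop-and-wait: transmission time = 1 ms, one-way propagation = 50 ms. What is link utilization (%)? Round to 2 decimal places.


Given: Ttrans = 1 ms, Tprop = 50 ms
RTT = 2 * Tprop = 2 * 50 = 100 ms
U = Ttrans / (Ttrans + RTT)
U = 1 / (1 + 100)
U = 1 / 101 = 0.009901
U% = 0.99%

0.99


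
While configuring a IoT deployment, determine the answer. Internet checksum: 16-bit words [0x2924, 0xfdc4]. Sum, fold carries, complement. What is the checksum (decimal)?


Given words: [0x2924, 0xfdc4]
Step 1: Sum all words
Raw sum = 10532 + 64964 = 75496
Step 2: Fold carry: (9960 + 1) = 9961
One's complement = ~9961 & 0xFFFF = 55574

55574


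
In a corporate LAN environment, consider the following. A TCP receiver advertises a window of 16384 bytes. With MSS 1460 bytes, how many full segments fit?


Given: RWND = 16384 bytes, MSS = 1460 bytes
Full segments = floor(RWND / MSS)
Full segments = floor(16384 / 1460)
Full segments = floor(11.2219) = 11

11


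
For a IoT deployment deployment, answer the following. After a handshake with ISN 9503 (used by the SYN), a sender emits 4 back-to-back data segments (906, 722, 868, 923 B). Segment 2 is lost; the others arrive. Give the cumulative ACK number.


SYN uses sequence number 9503; first data byte = ISN + 1 = 9504.
Segment 1: SEQ = 9504, len = 906 B, covers [9504, 10409]
Segment 2: SEQ = 10410, len = 722 B, covers [10410, 11131] [LOST]
Segment 3: SEQ = 11132, len = 868 B, covers [11132, 11999]
Segment 4: SEQ = 12000, len = 923 B, covers [12000, 12922]
In-order data received: bytes [9504, 10409] (segments 1..1).
Segment 2 missing -> gap begins at byte 10410; later segments buffered out of order.
Cumulative ACK = next expected in-order byte = 9504 + 906 = 10410

10410


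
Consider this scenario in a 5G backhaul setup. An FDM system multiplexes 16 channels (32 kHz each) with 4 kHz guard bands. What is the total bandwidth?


Given: 16 channels, 32 kHz each, guard = 4 kHz
Channel bandwidth = 16 * 32 = 512 kHz
Guard bands = 15 gaps * 4 kHz = 60 kHz
Total = 512 + 60 = 572 kHz

572


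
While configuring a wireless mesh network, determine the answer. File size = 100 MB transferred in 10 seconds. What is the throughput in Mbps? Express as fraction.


Given: file = 100 MB, time = 10 s
File in Mb = 100 * 8 = 800 Mb
Throughput = 800 / 10 Mbps
Throughput = 80 Mbps

80


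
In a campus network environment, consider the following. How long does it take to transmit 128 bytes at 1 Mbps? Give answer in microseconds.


Given: packet = 128 bytes, bandwidth = 1 Mbps
Packet in bits = 128 * 8 = 1024 bits
Bandwidth = 1 * 10^6 = 1000000 bps
Time = 1024 / 1000000 seconds
Time in us = 1024 * 10^6 / 1000000 = 1024

1024


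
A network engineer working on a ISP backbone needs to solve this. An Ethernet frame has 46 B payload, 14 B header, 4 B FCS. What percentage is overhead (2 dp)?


Given: payload = 46 B, header = 14 B, trailer = 4 B
Overhead bytes = header + trailer = 14 + 4 = 18
Total frame = payload + overhead = 46 + 18 = 64
Overhead % = 18 / 64 * 100 = 28.1250% -> 28.13% (2 dp)

28.13
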